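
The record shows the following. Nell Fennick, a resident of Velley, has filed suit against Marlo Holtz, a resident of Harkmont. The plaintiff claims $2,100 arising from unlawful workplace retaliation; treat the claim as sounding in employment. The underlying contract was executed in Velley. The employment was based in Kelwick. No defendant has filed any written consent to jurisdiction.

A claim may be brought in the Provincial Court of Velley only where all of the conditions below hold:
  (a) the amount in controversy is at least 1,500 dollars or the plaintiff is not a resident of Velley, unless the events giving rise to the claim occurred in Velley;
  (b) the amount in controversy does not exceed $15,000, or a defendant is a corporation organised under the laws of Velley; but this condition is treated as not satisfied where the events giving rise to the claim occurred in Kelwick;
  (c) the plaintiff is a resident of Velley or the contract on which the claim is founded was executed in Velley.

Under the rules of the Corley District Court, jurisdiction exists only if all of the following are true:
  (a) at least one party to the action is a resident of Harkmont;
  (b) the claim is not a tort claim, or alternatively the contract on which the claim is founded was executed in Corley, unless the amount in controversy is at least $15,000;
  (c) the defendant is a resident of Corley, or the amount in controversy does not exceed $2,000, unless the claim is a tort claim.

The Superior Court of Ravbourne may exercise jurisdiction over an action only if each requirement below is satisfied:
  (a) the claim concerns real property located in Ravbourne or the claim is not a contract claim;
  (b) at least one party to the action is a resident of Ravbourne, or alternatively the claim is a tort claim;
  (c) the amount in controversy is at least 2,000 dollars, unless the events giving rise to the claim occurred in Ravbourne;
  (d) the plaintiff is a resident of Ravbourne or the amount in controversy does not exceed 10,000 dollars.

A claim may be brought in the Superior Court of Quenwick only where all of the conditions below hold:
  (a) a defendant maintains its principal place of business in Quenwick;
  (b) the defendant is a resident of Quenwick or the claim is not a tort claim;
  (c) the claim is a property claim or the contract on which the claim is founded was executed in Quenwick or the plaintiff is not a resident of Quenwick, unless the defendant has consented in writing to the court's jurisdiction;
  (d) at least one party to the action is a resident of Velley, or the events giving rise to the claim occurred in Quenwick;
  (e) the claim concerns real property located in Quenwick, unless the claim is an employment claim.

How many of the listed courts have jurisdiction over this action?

The Provincial Court of Velley:
  (a) The amount in controversy is 2,100 dollars, which meets the USD 1,500 floor, so one alternative holds. Met.
  (b) The amount in controversy is USD 2,100, within the 15,000 dollars ceiling, so this disjunct is met. However, the operative events occurred in Kelwick, which falls within the stated exception and so defeats the condition. Fails.
  (c) The plaintiff resides in Velley, so one alternative holds. Met.
  → No jurisdiction.
The Corley District Court:
  (a) Marlo Holtz resides in Harkmont. Met.
  (b) The claim is an employment claim, not a tort claim, which satisfies one of the alternatives. Satisfied.
  (c) The defendant resides in Harkmont, not Corley; the amount in controversy is 2,100 dollars, above the 2,000 dollars ceiling — every alternative fails. Nor does the 'unless' clause help: the claim is an employment claim, not a tort claim. Not met.
  → No jurisdiction.
The Superior Court of Ravbourne:
  (a) The claim is an employment claim, not a contract claim — that alternative is enough. Condition met.
  (b) No party resides in Ravbourne; the claim is an employment claim, not a tort claim — none of the alternatives is met. Not met.
  (c) The amount in controversy is 2,100 dollars, which meets the USD 2,000 floor. Met.
  (d) The amount in controversy is 2,100 dollars, within the USD 10,000 ceiling, so one alternative holds. Satisfied.
  → The court lacks jurisdiction.
The Superior Court of Quenwick:
  (a) No defendant is a corporation. Fails.
  (b) The claim is an employment claim, not a tort claim — that alternative is enough. Satisfied.
  (c) The plaintiff resides in Velley, which is not Quenwick, which satisfies one of the alternatives. Satisfied.
  (d) Nell Fennick resides in Velley, so this disjunct is met. Satisfied.
  (e) The claim does not concern real property. The proviso rescues it, though: the claim is an employment claim. Met.
  → Not every requirement is met — no jurisdiction.
No court satisfies all of its conditions.

0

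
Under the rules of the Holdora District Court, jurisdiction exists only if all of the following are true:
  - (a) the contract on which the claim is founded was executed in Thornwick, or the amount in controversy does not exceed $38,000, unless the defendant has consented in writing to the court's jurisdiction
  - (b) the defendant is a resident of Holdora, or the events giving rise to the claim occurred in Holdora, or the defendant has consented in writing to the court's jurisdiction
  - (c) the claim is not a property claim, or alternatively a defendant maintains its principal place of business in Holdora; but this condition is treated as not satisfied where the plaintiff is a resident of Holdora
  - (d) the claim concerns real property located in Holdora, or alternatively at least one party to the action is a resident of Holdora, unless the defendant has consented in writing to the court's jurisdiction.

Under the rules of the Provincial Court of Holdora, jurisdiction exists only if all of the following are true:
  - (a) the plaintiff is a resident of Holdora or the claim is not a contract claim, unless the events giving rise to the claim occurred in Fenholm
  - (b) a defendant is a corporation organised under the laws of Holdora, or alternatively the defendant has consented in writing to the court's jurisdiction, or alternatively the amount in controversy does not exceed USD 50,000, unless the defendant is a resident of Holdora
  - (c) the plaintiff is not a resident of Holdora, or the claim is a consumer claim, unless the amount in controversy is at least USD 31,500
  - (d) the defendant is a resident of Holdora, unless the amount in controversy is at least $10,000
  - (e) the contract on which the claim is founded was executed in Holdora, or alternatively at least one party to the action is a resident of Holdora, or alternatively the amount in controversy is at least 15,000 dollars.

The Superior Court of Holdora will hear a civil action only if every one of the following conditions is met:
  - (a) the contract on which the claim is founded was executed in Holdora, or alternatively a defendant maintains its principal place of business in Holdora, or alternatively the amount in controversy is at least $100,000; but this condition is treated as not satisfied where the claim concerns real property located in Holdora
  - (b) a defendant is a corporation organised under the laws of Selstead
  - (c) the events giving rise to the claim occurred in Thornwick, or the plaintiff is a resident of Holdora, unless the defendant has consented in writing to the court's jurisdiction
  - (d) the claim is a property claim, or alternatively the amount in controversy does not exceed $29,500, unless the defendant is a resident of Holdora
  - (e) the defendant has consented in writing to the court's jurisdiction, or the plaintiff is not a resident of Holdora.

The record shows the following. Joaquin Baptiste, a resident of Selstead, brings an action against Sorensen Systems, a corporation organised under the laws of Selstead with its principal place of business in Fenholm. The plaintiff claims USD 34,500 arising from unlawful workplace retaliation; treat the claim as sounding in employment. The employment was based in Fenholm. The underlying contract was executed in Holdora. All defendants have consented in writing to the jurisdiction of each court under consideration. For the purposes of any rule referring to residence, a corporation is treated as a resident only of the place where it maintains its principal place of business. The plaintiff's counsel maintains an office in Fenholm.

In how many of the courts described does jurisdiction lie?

The Holdora District Court:
  (a) The amount in controversy is $34,500, within the $38,000 ceiling, so one alternative holds. Met.
  (b) Every defendant has filed written consent — that alternative is enough. Satisfied.
  (c) The claim is an employment claim, not a property claim, so one alternative holds. And the carve-out is inapplicable — the plaintiff resides in Selstead, not Holdora. Satisfied.
  (d) The claim does not concern real property; no party resides in Holdora — every alternative fails. However, every defendant has filed written consent, so the 'unless' proviso supplies this condition. Met.
  → Jurisdiction lies.
The Provincial Court of Holdora:
  (a) The claim is an employment claim, not a contract claim — that alternative is enough. Condition met.
  (b) Every defendant has filed written consent, which satisfies one of the alternatives. Met.
  (c) The plaintiff resides in Selstead, which is not Holdora — that alternative is enough. Met.
  (d) The defendant resides in Fenholm, not Holdora. But the amount in controversy is 34,500 dollars, which meets the $10,000 floor, and the 'unless' clause therefore excuses the requirement. Satisfied.
  (e) The contract was executed in Holdora, which satisfies one of the alternatives. Met.
  → Every requirement is satisfied — jurisdiction.
The Superior Court of Holdora:
  (a) The contract was executed in Holdora, so one alternative holds. The carve-out does not apply: the claim does not concern real property. Met.
  (b) Sorensen Systems is organised under the laws of Selstead. Condition met.
  (c) The operative events occurred in Fenholm, not Thornwick; the plaintiff resides in Selstead, not Holdora — every alternative fails. But every defendant has filed written consent, and the 'unless' clause therefore excuses the requirement. Met.
  (d) The claim is an employment claim, not a property claim; the amount in controversy is 34,500 dollars, above the $29,500 ceiling — no alternative holds. And the defendant resides in Fenholm, not Holdora, so the proviso does not save it. Fails.
  (e) Every defendant has filed written consent, which satisfies one of the alternatives. Condition met.
  → At least one condition fails; no jurisdiction.
Courts with jurisdiction: the Holdora District Court, the Provincial Court of Holdora — 2 in total.

2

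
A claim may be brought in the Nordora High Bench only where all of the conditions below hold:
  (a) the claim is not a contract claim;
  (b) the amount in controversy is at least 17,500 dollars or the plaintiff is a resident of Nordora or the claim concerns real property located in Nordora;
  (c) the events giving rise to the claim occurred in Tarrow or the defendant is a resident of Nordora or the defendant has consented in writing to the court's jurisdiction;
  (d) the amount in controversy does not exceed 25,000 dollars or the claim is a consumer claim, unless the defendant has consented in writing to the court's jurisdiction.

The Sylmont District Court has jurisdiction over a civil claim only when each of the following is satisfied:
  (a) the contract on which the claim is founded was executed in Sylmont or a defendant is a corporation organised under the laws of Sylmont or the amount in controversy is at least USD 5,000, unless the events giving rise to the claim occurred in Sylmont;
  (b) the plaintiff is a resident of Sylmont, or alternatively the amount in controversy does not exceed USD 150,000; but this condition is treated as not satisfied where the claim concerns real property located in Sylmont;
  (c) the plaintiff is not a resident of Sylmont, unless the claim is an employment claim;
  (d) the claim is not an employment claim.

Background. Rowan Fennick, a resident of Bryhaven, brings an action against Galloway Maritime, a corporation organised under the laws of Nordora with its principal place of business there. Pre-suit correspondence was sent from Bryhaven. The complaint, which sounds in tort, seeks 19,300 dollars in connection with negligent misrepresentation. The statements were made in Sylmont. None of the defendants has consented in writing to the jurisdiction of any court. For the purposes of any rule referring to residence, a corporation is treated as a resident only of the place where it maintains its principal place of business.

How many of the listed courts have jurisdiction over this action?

2

The Nordora High Bench:
  (a) The claim is a tort claim, not a contract claim. Condition met.
  (b) The amount in controversy is USD 19,300, which meets the USD 17,500 floor, which satisfies one of the alternatives. Satisfied.
  (c) The defendant resides in Nordora, which satisfies one of the alternatives. Met.
  (d) The amount in controversy is USD 19,300, within the $25,000 ceiling, which satisfies one of the alternatives. Met.
  → All conditions met; jurisdiction exists.
The Sylmont District Court:
  (a) The amount in controversy is 19,300 dollars, which meets the 5,000 dollars floor, which satisfies one of the alternatives. Condition met.
  (b) The amount in controversy is USD 19,300, within the $150,000 ceiling, so this disjunct is met. The carve-out does not apply: the claim does not concern real property. Met.
  (c) The plaintiff resides in Bryhaven, which is not Sylmont. Condition met.
  (d) The claim is a tort claim, not an employment claim. Met.
  → Every requirement is satisfied — jurisdiction.
Courts with jurisdiction: the Nordora High Bench, the Sylmont District Court — 2 in total.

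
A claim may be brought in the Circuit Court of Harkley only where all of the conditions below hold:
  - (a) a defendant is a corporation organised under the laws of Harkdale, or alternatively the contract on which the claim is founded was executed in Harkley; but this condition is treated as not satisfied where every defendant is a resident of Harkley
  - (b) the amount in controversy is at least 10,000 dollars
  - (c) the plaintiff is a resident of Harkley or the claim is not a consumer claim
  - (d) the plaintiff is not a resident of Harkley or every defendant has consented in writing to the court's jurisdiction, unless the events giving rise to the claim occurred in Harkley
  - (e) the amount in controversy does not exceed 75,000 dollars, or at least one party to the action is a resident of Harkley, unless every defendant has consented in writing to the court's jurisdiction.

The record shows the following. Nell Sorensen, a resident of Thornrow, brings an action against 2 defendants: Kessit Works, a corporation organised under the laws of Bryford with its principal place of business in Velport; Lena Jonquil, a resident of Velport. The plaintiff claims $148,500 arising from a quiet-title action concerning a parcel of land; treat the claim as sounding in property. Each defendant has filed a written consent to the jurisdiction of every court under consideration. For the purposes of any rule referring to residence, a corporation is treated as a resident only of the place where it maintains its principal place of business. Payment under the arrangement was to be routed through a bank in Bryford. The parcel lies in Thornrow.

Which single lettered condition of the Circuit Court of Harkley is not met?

(a)

The Circuit Court of Harkley:
  (a) The corporate defendant(s) are organised in Bryford, not Harkdale; no contract (and hence no place of execution) is alleged — no alternative holds. Condition not met.
  (b) The amount in controversy is 148,500 dollars, which meets the USD 10,000 floor. Condition met.
  (c) The claim is a property claim, not a consumer claim, so one alternative holds. Satisfied.
  (d) The plaintiff resides in Thornrow, which is not Harkley — that alternative is enough. Met.
  (e) The amount in controversy is 148,500 dollars, above the USD 75,000 ceiling; no party resides in Harkley — no alternative holds. The proviso rescues it, though: every defendant has filed written consent. Condition met.
Only condition (a) fails.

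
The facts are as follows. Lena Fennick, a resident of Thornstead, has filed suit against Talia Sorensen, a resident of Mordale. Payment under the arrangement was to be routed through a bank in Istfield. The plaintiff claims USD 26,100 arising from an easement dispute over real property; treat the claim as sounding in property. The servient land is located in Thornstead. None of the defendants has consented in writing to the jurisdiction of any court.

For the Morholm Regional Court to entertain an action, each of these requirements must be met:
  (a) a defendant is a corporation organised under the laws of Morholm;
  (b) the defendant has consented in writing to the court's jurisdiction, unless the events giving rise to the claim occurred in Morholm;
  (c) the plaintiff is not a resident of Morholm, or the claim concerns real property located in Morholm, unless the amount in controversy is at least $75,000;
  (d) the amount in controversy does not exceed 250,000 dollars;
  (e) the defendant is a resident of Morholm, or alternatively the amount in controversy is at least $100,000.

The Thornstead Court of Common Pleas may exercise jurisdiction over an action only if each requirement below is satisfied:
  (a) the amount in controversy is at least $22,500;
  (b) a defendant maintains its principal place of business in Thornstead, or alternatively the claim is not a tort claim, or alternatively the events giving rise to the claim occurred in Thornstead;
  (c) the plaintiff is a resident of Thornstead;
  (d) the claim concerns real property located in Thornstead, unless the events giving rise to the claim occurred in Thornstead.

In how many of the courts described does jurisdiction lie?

1

The Morholm Regional Court:
  (a) No defendant is a corporation. Fails.
  (b) No such written consent has been filed. The proviso offers no rescue either, since the operative events occurred in Thornstead, not Morholm. Condition not met.
  (c) The plaintiff resides in Thornstead, which is not Morholm, which satisfies one of the alternatives. Met.
  (d) The amount in controversy is $26,100, within the 250,000 dollars ceiling. Met.
  (e) The defendant resides in Mordale, not Morholm; the amount in controversy is 26,100 dollars, below the 100,000 dollars floor — no alternative holds. Not satisfied.
  → The court lacks jurisdiction.
The Thornstead Court of Common Pleas:
  (a) The amount in controversy is $26,100, which meets the USD 22,500 floor. Condition met.
  (b) The claim is a property claim, not a tort claim — that alternative is enough. Condition met.
  (c) The plaintiff resides in Thornstead. Met.
  (d) The property lies in Thornstead. Condition met.
  → Jurisdiction lies.
Courts with jurisdiction: the Thornstead Court of Common Pleas — 1 in total.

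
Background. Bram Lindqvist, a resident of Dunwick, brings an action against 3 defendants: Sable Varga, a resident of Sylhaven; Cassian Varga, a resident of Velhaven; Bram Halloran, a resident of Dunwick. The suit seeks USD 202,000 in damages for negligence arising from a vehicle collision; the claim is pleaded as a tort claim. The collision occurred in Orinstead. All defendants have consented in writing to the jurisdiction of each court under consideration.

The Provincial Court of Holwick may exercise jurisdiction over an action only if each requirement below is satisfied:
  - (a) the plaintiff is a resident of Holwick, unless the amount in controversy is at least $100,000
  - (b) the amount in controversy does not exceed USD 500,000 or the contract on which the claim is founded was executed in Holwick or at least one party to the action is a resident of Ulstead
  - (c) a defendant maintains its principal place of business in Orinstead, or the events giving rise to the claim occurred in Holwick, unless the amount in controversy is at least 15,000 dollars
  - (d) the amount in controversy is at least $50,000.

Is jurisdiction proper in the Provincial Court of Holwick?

Yes

The Provincial Court of Holwick:
  (a) The plaintiff resides in Dunwick, not Holwick. The proviso rescues it, though: the amount in controversy is 202,000 dollars, which meets the $100,000 floor. Met.
  (b) The amount in controversy is USD 202,000, within the 500,000 dollars ceiling, so one alternative holds. Condition met.
  (c) No defendant is a corporation; the operative events occurred in Orinstead, not Holwick — none of the alternatives is met. However, the amount in controversy is $202,000, which meets the $15,000 floor, so the 'unless' proviso supplies this condition. Met.
  (d) The amount in controversy is USD 202,000, which meets the 50,000 dollars floor. Met.
  → The court has jurisdiction.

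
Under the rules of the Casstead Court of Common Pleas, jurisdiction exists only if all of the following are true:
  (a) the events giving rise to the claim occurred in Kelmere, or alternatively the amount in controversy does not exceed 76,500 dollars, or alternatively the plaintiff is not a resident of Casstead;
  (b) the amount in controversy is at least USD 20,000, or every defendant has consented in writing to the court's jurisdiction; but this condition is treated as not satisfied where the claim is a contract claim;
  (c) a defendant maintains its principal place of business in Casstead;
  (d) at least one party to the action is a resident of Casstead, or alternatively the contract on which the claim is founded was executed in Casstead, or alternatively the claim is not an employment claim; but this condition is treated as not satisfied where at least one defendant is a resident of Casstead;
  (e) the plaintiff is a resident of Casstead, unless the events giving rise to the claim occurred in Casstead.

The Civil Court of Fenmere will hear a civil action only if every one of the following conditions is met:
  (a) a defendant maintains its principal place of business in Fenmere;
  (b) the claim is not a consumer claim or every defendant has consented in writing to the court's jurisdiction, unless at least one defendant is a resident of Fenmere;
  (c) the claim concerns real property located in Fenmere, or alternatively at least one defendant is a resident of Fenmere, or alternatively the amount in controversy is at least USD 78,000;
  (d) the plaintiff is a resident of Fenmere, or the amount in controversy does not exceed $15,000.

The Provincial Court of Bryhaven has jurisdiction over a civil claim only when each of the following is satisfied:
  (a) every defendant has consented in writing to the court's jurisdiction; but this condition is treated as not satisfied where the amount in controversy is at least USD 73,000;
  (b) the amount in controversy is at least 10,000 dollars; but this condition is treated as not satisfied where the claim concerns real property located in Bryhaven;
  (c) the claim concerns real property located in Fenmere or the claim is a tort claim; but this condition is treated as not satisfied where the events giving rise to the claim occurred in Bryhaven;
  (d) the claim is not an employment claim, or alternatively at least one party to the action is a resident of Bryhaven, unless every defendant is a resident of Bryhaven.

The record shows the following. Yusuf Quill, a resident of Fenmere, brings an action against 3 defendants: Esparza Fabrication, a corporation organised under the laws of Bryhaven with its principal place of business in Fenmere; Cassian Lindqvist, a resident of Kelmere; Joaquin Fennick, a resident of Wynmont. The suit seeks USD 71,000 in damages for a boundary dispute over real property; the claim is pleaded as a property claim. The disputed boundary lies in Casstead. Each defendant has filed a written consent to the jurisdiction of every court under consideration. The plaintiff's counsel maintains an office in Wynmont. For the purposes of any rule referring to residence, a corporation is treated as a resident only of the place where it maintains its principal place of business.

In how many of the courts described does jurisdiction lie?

1

The Casstead Court of Common Pleas:
  (a) The amount in controversy is USD 71,000, within the $76,500 ceiling, so this disjunct is met. Satisfied.
  (b) The amount in controversy is USD 71,000, which meets the 20,000 dollars floor, so this disjunct is met. The carve-out does not apply: the claim is a property claim, not a contract claim. Condition met.
  (c) The corporate defendant(s) have their principal place of business in Fenmere, not Casstead. Condition not met.
  (d) The claim is a property claim, not an employment claim, so this disjunct is met. The exception is not triggered, since no defendant resides in Casstead (they reside in Fenmere, Kelmere, Wynmont). Condition met.
  (e) The plaintiff resides in Fenmere, not Casstead. However, the operative events occurred in Casstead, so the 'unless' proviso supplies this condition. Condition met.
  → The court lacks jurisdiction.
The Civil Court of Fenmere:
  (a) Esparza Fabrication has its principal place of business in Fenmere. Met.
  (b) The claim is a property claim, not a consumer claim, which satisfies one of the alternatives. Met.
  (c) Esparza Fabrication resides in Fenmere, so this disjunct is met. Met.
  (d) The plaintiff resides in Fenmere, which satisfies one of the alternatives. Met.
  → All conditions met; jurisdiction exists.
The Provincial Court of Bryhaven:
  (a) Every defendant has filed written consent. The carve-out does not apply: the amount in controversy is 71,000 dollars, below the USD 73,000 floor. Met.
  (b) The amount in controversy is 71,000 dollars, which meets the 10,000 dollars floor. And the carve-out is inapplicable — the property lies in Casstead, not Bryhaven. Met.
  (c) The property lies in Casstead, not Fenmere; the claim is a property claim, not a tort claim — every alternative fails. Not satisfied.
  (d) The claim is a property claim, not an employment claim, so one alternative holds. Met.
  → No jurisdiction.
Courts with jurisdiction: the Civil Court of Fenmere — 1 in total.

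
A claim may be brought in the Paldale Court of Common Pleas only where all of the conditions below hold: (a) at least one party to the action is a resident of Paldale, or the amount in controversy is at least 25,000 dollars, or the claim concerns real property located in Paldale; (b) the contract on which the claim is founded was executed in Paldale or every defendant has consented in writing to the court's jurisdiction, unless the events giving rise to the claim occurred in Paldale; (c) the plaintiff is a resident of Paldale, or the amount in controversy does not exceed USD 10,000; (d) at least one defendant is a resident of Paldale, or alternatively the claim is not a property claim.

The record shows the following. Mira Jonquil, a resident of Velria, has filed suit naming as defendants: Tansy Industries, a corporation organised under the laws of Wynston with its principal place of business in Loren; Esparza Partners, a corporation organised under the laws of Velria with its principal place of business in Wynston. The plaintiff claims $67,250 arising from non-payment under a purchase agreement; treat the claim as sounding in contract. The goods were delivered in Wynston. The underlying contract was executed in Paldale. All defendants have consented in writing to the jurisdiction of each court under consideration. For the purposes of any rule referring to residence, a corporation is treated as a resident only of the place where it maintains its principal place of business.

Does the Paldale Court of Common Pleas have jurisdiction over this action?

The Paldale Court of Common Pleas:
  (a) The amount in controversy is $67,250, which meets the 25,000 dollars floor — that alternative is enough. Satisfied.
  (b) The contract was executed in Paldale, which satisfies one of the alternatives. Met.
  (c) The plaintiff resides in Velria, not Paldale; the amount in controversy is $67,250, above the 10,000 dollars ceiling — no alternative holds. Not met.
  (d) The claim is a contract claim, not a property claim, so one alternative holds. Satisfied.
  → No jurisdiction.

No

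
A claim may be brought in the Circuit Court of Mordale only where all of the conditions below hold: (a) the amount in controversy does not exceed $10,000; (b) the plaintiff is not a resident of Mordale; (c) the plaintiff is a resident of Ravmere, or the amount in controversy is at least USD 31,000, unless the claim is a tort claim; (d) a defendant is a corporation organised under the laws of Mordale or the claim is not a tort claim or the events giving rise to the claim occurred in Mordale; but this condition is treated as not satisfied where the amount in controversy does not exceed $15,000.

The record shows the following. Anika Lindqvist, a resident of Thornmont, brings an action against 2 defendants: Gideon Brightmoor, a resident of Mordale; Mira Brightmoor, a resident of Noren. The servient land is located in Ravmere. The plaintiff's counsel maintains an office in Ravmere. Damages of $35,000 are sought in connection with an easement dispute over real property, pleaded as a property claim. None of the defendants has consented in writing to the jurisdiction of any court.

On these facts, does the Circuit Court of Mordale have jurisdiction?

No

The Circuit Court of Mordale:
  (a) The amount in controversy is $35,000, above the 10,000 dollars ceiling. Fails.
  (b) The plaintiff resides in Thornmont, which is not Mordale. Met.
  (c) The amount in controversy is $35,000, which meets the $31,000 floor — that alternative is enough. Met.
  (d) The claim is a property claim, not a tort claim, which satisfies one of the alternatives. The exception is not triggered, since the amount in controversy is $35,000, above the USD 15,000 ceiling. Condition met.
  → The court lacks jurisdiction.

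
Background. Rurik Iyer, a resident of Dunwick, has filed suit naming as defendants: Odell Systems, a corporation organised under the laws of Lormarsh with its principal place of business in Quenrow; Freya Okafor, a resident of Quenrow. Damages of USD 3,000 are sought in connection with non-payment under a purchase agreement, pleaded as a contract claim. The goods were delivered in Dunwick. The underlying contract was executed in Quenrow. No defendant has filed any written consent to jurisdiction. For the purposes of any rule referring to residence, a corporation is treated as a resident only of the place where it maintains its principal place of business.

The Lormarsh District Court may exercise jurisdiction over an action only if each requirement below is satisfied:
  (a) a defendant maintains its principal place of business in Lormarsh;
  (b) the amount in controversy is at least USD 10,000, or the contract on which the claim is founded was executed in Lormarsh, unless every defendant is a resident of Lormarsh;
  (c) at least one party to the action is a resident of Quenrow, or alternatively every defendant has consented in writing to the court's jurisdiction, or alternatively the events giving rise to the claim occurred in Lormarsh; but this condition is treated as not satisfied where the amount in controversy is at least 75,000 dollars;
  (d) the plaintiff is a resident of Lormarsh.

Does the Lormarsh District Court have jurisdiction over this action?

No

The Lormarsh District Court:
  (a) The corporate defendant(s) have their principal place of business in Quenrow, not Lormarsh. Not satisfied.
  (b) The amount in controversy is $3,000, below the USD 10,000 floor; the contract was executed in Quenrow, not Lormarsh — every alternative fails. Nor does the 'unless' clause help: the defendants reside as follows — Odell Systems in Quenrow, Freya Okafor in Quenrow — not all in Lormarsh. Condition not met.
  (c) Odell Systems resides in Quenrow, so one alternative holds. And the carve-out is inapplicable — the amount in controversy is USD 3,000, below the $75,000 floor. Met.
  (d) The plaintiff resides in Dunwick, not Lormarsh. Not satisfied.
  → No jurisdiction.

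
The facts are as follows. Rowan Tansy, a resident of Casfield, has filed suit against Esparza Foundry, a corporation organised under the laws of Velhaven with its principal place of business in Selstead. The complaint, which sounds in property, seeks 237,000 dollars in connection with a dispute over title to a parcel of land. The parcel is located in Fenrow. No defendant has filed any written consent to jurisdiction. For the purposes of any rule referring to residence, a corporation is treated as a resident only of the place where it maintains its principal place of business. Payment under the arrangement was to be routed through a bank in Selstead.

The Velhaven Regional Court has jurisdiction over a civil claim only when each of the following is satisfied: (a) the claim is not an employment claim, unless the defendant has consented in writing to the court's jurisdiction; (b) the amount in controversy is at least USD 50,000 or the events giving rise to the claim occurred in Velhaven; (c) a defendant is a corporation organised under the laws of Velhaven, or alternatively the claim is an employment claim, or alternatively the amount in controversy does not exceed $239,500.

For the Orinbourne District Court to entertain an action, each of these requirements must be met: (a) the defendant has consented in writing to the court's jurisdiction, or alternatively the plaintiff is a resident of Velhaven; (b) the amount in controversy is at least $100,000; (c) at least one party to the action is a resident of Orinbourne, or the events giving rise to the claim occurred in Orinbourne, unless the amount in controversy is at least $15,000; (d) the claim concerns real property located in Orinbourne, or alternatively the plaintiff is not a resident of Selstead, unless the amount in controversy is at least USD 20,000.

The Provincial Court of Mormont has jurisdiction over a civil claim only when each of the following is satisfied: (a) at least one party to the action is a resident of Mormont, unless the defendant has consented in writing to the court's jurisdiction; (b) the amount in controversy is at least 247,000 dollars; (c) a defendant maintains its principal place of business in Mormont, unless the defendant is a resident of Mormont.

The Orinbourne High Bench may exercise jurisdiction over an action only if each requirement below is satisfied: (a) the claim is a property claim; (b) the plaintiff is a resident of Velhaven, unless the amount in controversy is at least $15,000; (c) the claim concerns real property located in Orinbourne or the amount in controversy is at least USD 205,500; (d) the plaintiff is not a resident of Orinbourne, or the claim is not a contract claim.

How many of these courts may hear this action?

The Velhaven Regional Court:
  (a) The claim is a property claim, not an employment claim. Met.
  (b) The amount in controversy is 237,000 dollars, which meets the 50,000 dollars floor, so this disjunct is met. Condition met.
  (c) Esparza Foundry is organised under the laws of Velhaven, so one alternative holds. Met.
  → Every requirement is satisfied — jurisdiction.
The Orinbourne District Court:
  (a) No such written consent has been filed; the plaintiff resides in Casfield, not Velhaven — no alternative holds. Condition not met.
  (b) The amount in controversy is $237,000, which meets the $100,000 floor. Met.
  (c) No party resides in Orinbourne; the operative events occurred in Fenrow, not Orinbourne — no alternative holds. The proviso rescues it, though: the amount in controversy is USD 237,000, which meets the 15,000 dollars floor. Met.
  (d) The plaintiff resides in Casfield, which is not Selstead — that alternative is enough. Met.
  → Not every requirement is met — no jurisdiction.
The Provincial Court of Mormont:
  (a) No party resides in Mormont. The proviso offers no rescue either, since no such written consent has been filed. Condition not met.
  (b) The amount in controversy is USD 237,000, below the USD 247,000 floor. Fails.
  (c) The corporate defendant(s) have their principal place of business in Selstead, not Mormont. Nor does the 'unless' clause help: the defendant resides in Selstead, not Mormont. Fails.
  → Not every requirement is met — no jurisdiction.
The Orinbourne High Bench:
  (a) The claim is a property claim. Condition met.
  (b) The plaintiff resides in Casfield, not Velhaven. The proviso rescues it, though: the amount in controversy is 237,000 dollars, which meets the USD 15,000 floor. Condition met.
  (c) The amount in controversy is $237,000, which meets the USD 205,500 floor, so one alternative holds. Condition met.
  (d) The plaintiff resides in Casfield, which is not Orinbourne, so this disjunct is met. Satisfied.
  → The court has jurisdiction.
Courts with jurisdiction: the Velhaven Regional Court, the Orinbourne High Bench — 2 in total.

2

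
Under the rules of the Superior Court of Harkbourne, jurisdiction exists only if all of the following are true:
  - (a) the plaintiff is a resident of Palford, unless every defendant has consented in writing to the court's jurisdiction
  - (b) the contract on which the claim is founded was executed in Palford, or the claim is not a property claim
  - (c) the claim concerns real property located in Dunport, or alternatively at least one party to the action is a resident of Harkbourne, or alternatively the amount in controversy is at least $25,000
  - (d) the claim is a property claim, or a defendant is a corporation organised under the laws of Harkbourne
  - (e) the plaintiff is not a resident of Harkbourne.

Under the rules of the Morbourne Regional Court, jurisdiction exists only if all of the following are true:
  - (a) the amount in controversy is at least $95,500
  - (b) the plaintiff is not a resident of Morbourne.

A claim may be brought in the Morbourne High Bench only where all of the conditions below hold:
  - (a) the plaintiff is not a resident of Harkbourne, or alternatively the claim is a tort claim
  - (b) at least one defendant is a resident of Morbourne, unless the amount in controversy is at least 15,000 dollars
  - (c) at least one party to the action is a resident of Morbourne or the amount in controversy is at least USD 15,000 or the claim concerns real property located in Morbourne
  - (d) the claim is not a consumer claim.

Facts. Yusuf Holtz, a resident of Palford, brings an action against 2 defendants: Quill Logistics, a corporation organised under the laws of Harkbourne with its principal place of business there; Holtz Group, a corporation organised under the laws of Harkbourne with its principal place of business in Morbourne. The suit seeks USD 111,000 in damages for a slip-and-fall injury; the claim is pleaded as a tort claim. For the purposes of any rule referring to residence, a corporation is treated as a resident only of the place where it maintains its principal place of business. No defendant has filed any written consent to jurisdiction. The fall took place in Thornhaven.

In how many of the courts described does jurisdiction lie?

3

The Superior Court of Harkbourne:
  (a) The plaintiff resides in Palford. Met.
  (b) The claim is a tort claim, not a property claim — that alternative is enough. Condition met.
  (c) Quill Logistics resides in Harkbourne, which satisfies one of the alternatives. Condition met.
  (d) Quill Logistics is organised under the laws of Harkbourne, so one alternative holds. Satisfied.
  (e) The plaintiff resides in Palford, which is not Harkbourne. Satisfied.
  → All conditions met; jurisdiction exists.
The Morbourne Regional Court:
  (a) The amount in controversy is $111,000, which meets the 95,500 dollars floor. Satisfied.
  (b) The plaintiff resides in Palford, which is not Morbourne. Met.
  → Jurisdiction lies.
The Morbourne High Bench:
  (a) The plaintiff resides in Palford, which is not Harkbourne, so this disjunct is met. Condition met.
  (b) Holtz Group resides in Morbourne. Condition met.
  (c) Holtz Group resides in Morbourne, so one alternative holds. Condition met.
  (d) The claim is a tort claim, not a consumer claim. Satisfied.
  → All conditions met; jurisdiction exists.
Courts with jurisdiction: the Superior Court of Harkbourne, the Morbourne Regional Court, the Morbourne High Bench — 3 in total.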